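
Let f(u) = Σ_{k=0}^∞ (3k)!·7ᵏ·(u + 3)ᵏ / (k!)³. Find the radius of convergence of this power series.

R = 1/189

Apply the ratio test: |a_{k+1}| / |a_k| = (3k+1)·(3k+2)·(3k+3)/(k+1)³ · 7, which tends to 189 as k → ∞.
Hence the series converges for |u + 3| < 1/(189) = 1/189, so the radius of convergence is 1/189.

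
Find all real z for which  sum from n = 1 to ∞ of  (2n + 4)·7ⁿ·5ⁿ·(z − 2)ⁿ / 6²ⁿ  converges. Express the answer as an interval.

The ratio of consecutive coefficients is [(2(n+1) + 4)/(2n + 4)] · 7·5/36 → 35/36.
Thus R = 1/(35/36) = 36/35.
When z = 106/35, the n-th term does not approach 0; divergence by the term test.
Endpoint z = 34/35: the n-th term does not approach 0; divergence by the term test.

(34/35, 106/35)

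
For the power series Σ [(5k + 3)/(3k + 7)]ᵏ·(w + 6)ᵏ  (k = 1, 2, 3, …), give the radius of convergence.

Root test: |a_k|^(1/k) = (5k + 3)/(3k + 7) → 5/3.
Hence the series converges for |w + 6| < 1/(5/3) = 3/5, so the radius of convergence is 3/5.

R = 3/5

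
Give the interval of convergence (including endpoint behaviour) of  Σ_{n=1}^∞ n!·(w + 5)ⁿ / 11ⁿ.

Ratio test: |a_{n+1}/a_n| = (n+1) · 1/11 → ∞ as n → ∞.
Since the ratio → ∞, the series diverges for every w ≠ -5, and R = 0.

{-5}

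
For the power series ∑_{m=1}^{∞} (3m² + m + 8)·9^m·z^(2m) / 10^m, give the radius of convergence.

R = √10/3

The ratio of consecutive coefficients is [(3(m+1)² + (m+1) + 8)/(3m² + m + 8)] · 9/10 → 9/10.
Since the exponent of z increases by 2 each term, convergence requires |z|² < 10/9, hence R = √10/3.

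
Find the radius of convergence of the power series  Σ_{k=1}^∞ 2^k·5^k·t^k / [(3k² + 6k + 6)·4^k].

The ratio of consecutive coefficients is [(3k² + 6k + 6)/(3(k+1)² + 6(k+1) + 6)] · 2·5/4 → 5/2.
Thus R = 1/(5/2) = 2/5.

R = 2/5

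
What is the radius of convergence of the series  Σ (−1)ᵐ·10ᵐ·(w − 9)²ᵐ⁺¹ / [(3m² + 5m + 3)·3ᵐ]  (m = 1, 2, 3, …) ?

R = √30/10

Apply the ratio test: |a_{m+1}| / |a_m| = [(3m² + 5m + 3)/(3(m+1)² + 5(m+1) + 3)] · 10/3, which tends to 10/3 as m → ∞.
Writing y = (w − 9)², the series in y has radius 3/10, so |w − 9| < √(3/10) and R = √30/10.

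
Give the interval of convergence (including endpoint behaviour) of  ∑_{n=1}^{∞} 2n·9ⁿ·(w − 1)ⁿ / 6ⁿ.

Ratio test: |a_{n+1}/a_n| = [2(n+1)/2n] · 9/6 → 3/2 as n → ∞.
The series converges when 3/2 · |w − 1| < 1, giving R = 2/3.
Endpoint w = 5/3: the terms have absolute value of order n, which does not tend to 0, so the series diverges by the divergence test.
When w = 1/3, the terms do not tend to 0, so the series diverges.

(1/3, 5/3)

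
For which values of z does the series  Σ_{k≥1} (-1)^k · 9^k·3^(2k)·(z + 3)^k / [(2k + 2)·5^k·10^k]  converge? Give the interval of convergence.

(-293/81, -193/81]

Ratio test: |a_{k+1}/a_k| = [(2k + 2)/(2(k+1) + 2)] · 9·9/(5·10) → 81/50 as k → ∞.
Thus R = 1/(81/50) = 50/81.
When z = -193/81, an alternating series whose terms decrease to 0 in absolute value, so it converges by the Leibniz criterion.
Check z = -293/81: comparison with the harmonic series Σ 1/k shows the series diverges.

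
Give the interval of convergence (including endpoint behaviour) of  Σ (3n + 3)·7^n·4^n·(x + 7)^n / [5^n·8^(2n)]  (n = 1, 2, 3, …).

By the ratio test, |a_{n+1}/a_n| = [(3(n+1) + 3)/(3n + 3)] · 7·4/(5·64) → 7/80.
Convergence for |x + 7| · 7/80 < 1, i.e. |x + 7| < 80/7. So R = 80/7.
When x = 31/7, the terms do not tend to 0, so the series diverges.
When x = -129/7, the n-th term does not approach 0; divergence by the term test.

(-129/7, 31/7)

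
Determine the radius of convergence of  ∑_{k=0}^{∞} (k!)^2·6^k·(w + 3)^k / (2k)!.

The ratio of consecutive coefficients is (k+1)²/[(2k+1)·(2k+2)] · 6 → 3/2.
The series converges when 3/2 · |w + 3| < 1, giving R = 2/3.

R = 2/3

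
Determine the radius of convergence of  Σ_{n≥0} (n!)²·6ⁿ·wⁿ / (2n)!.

R = 2/3

The ratio of consecutive coefficients is (n+1)²/[(2n+1)·(2n+2)] · 6 → 3/2.
Hence the series converges for |w| < 1/(3/2) = 2/3, so the radius of convergence is 2/3.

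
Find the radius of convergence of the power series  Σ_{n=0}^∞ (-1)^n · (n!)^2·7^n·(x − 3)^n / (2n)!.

Apply the ratio test: |a_{n+1}| / |a_n| = (n+1)²/[(2n+1)·(2n+2)] · 7, which tends to 7/4 as n → ∞.
Hence the series converges for |x − 3| < 1/(7/4) = 4/7, so the radius of convergence is 4/7.

R = 4/7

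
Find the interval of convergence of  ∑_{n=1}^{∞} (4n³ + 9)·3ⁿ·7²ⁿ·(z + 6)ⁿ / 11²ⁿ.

The ratio of consecutive coefficients is [(4(n+1)³ + 9)/(4n³ + 9)] · 3·49/121 → 147/121.
Thus R = 1/(147/121) = 121/147.
At z = -761/147: the terms do not tend to 0, so the series diverges.
At z = -1003/147: the terms have absolute value of order n³, which does not tend to 0, so the series diverges by the divergence test.

(-1003/147, -761/147)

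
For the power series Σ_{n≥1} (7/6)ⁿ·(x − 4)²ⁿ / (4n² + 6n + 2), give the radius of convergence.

Apply the ratio test: |a_{n+1}| / |a_n| = [(4n² + 6n + 2)/(4(n+1)² + 6(n+1) + 2)] · 7/6, which tends to 7/6 as n → ∞.
Successive powers of (x − 4) differ by 2, so the series converges when |x − 4|² · 7/6 < 1, i.e. |x − 4| < √(6/7). So R = √42/7.

R = √42/7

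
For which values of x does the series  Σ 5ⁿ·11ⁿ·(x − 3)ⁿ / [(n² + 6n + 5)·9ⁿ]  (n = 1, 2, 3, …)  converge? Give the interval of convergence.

[156/55, 174/55]

By the ratio test, |a_{n+1}/a_n| = [(n² + 6n + 5)/((n+1)² + 6(n+1) + 5)] · 5·11/9 → 55/9.
Convergence for |x − 3| · 55/9 < 1, i.e. |x − 3| < 9/55. So R = 9/55.
Endpoint x = 174/55: the terms are on the order of 1/n², so the series converges absolutely by comparison with the p-series (p = 2 > 1).
Check x = 156/55: absolute convergence follows by limit comparison with Σ 1/n².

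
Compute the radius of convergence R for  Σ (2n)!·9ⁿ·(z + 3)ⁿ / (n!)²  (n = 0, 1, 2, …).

Apply the ratio test: |a_{n+1}| / |a_n| = (2n+1)·(2n+2)/(n+1)² · 9, which tends to 36 as n → ∞.
The series converges when 36 · |z + 3| < 1, giving R = 1/36.

R = 1/36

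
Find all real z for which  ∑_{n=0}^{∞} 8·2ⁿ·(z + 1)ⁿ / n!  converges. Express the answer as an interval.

By the ratio test, |a_{n+1}/a_n| = 8/8 · 2 · 1/(n+1) → 0.
Since the limit is 0 < 1 for every z, the series converges on all of ℝ and R = ∞.

(−∞, ∞)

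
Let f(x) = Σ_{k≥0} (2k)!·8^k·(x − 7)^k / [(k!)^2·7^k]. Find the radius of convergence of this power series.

The ratio of consecutive coefficients is (2k+1)·(2k+2)/(k+1)² · 8/7 → 32/7.
Convergence for |x − 7| · 32/7 < 1, i.e. |x − 7| < 7/32. So R = 7/32.

R = 7/32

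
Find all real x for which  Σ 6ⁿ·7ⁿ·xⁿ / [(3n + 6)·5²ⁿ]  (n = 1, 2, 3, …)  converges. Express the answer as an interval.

By the ratio test, |a_{n+1}/a_n| = [(3n + 6)/(3(n+1) + 6)] · 6·7/25 → 42/25.
Convergence for |x| · 42/25 < 1, i.e. |x| < 25/42. So R = 25/42.
Check x = 25/42: the terms are asymptotic to a nonzero constant times 1/n, so the series diverges by limit comparison with Σ 1/n.
At x = -25/42: the terms alternate in sign and decrease monotonically to 0 in absolute value (size ~ c/n), so the alternating series test gives convergence.

[-25/42, 25/42)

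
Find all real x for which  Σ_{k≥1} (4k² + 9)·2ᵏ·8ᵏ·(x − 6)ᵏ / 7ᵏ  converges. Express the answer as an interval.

(89/16, 103/16)

By the ratio test, |a_{k+1}/a_k| = [(4(k+1)² + 9)/(4k² + 9)] · 2·8/7 → 16/7.
Hence the series converges for |x − 6| < 1/(16/7) = 7/16, so the radius of convergence is 7/16.
At x = 103/16: the terms have absolute value of order k², which does not tend to 0, so the series diverges by the divergence test.
When x = 89/16, the terms have absolute value of order k², which does not tend to 0, so the series diverges by the divergence test.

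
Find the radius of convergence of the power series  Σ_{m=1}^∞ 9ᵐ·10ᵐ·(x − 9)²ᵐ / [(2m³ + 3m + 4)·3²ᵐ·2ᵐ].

R = √5/5

By the ratio test, |a_{m+1}/a_m| = [(2m³ + 3m + 4)/(2(m+1)³ + 3(m+1) + 4)] · 9·10/(9·2) → 5.
Writing y = (x − 9)², the series in y has radius 1/5, so |x − 9| < √(1/5) and R = √5/5.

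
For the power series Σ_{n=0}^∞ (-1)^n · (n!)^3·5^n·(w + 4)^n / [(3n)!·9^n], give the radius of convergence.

R = 243/5

The ratio of consecutive coefficients is (n+1)³/[(3n+1)·(3n+2)·(3n+3)] · 5/9 → 5/243.
The series converges when 5/243 · |w + 4| < 1, giving R = 243/5.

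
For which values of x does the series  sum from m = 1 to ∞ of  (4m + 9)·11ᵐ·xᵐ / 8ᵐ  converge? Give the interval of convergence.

(-8/11, 8/11)

Apply the ratio test: |a_{m+1}| / |a_m| = [(4(m+1) + 9)/(4m + 9)] · 11/8, which tends to 11/8 as m → ∞.
The series converges when 11/8 · |x| < 1, giving R = 8/11.
When x = 8/11, the m-th term does not approach 0; divergence by the term test.
Check x = -8/11: the m-th term does not approach 0; divergence by the term test.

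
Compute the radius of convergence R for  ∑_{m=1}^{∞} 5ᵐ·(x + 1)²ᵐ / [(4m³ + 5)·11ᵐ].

R = √55/5

The ratio of consecutive coefficients is [(4m³ + 5)/(4(m+1)³ + 5)] · 5/11 → 5/11.
Writing y = (x + 1)², the series in y has radius 11/5, so |x + 1| < √(11/5) and R = √55/5.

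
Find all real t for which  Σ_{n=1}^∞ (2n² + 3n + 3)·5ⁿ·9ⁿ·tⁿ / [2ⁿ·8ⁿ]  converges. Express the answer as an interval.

By the ratio test, |a_{n+1}/a_n| = [(2(n+1)² + 3(n+1) + 3)/(2n² + 3n + 3)] · 5·9/(2·8) → 45/16.
Thus R = 1/(45/16) = 16/45.
Check t = 16/45: the terms have absolute value of order n², which does not tend to 0, so the series diverges by the divergence test.
When t = -16/45, the terms have absolute value of order n², which does not tend to 0, so the series diverges by the divergence test.

(-16/45, 16/45)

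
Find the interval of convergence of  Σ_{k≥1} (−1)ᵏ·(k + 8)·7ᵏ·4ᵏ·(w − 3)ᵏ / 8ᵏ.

(19/7, 23/7)

Ratio test: |a_{k+1}/a_k| = [((k+1) + 8)/(k + 8)] · 7·4/8 → 7/2 as k → ∞.
Convergence for |w − 3| · 7/2 < 1, i.e. |w − 3| < 2/7. So R = 2/7.
Endpoint w = 23/7: the terms have absolute value of order k, which does not tend to 0, so the series diverges by the divergence test.
Check w = 19/7: the terms do not tend to 0, so the series diverges.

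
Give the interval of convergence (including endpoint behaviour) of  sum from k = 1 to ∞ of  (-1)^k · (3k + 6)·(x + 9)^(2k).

(-10, -8)

The ratio of consecutive coefficients is (3(k+1) + 6)/(3k + 6) → 1.
Writing y = (x + 9)², the series in y has radius 1, so |x + 9| < √(1) = 1 and R = 1.
When x = -8, the terms have absolute value of order k, which does not tend to 0, so the series diverges by the divergence test.
Check x = -10: the terms have absolute value of order k, which does not tend to 0, so the series diverges by the divergence test.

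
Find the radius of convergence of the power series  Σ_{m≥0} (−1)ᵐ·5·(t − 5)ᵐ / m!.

Ratio test: |a_{m+1}/a_m| = 5/5 · 1/(m+1) → 0 as m → ∞.
The limit is 0, so the series converges for all t; R = ∞.

R = ∞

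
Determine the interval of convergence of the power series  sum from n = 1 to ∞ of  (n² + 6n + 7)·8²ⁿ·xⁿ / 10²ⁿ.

(-25/16, 25/16)

By the ratio test, |a_{n+1}/a_n| = [((n+1)² + 6(n+1) + 7)/(n² + 6n + 7)] · 64/100 → 16/25.
The series converges when 16/25 · |x| < 1, giving R = 25/16.
Endpoint x = 25/16: the n-th term does not approach 0; divergence by the term test.
Endpoint x = -25/16: the terms have absolute value of order n², which does not tend to 0, so the series diverges by the divergence test.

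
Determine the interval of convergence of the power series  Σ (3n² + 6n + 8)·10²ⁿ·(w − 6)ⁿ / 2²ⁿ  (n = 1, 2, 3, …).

By the ratio test, |a_{n+1}/a_n| = [(3(n+1)² + 6(n+1) + 8)/(3n² + 6n + 8)] · 100/4 → 25.
Convergence for |w − 6| · 25 < 1, i.e. |w − 6| < 1/25. So R = 1/25.
At w = 151/25: the terms do not tend to 0, so the series diverges.
When w = 149/25, the n-th term does not approach 0; divergence by the term test.

(149/25, 151/25)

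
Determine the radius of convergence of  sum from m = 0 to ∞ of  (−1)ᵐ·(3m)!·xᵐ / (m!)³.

By the ratio test, |a_{m+1}/a_m| = (3m+1)·(3m+2)·(3m+3)/(m+1)³ → 27.
Hence the series converges for |x| < 1/(27) = 1/27, so the radius of convergence is 1/27.

R = 1/27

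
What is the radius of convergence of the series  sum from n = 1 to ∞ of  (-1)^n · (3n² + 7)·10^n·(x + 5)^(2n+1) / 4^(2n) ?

By the ratio test, |a_{n+1}/a_n| = [(3(n+1)² + 7)/(3n² + 7)] · 10/16 → 5/8.
Successive powers of (x + 5) differ by 2, so the series converges when |x + 5|² · 5/8 < 1, i.e. |x + 5| < √(8/5). So R = 2√10/5.

R = 2√10/5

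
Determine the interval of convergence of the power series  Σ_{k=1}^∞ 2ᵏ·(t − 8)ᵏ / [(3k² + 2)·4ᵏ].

Apply the ratio test: |a_{k+1}| / |a_k| = [(3k² + 2)/(3(k+1)² + 2)] · 2/4, which tends to 1/2 as k → ∞.
Hence the series converges for |t − 8| < 1/(1/2) = 2, so the radius of convergence is 2.
Endpoint t = 10: absolute convergence follows by limit comparison with Σ 1/k².
When t = 6, the terms are on the order of 1/k², so the series converges absolutely by comparison with the p-series (p = 2 > 1).

[6, 10]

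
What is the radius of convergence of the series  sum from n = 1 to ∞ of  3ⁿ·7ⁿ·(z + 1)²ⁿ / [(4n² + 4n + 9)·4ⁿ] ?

R = 2√21/21

By the ratio test, |a_{n+1}/a_n| = [(4n² + 4n + 9)/(4(n+1)² + 4(n+1) + 9)] · 3·7/4 → 21/4.
Since the exponent of (z + 1) increases by 2 each term, convergence requires |z + 1|² < 4/21, hence R = 2√21/21.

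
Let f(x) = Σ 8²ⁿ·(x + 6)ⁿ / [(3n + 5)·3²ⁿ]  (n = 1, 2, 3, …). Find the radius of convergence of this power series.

R = 9/64

Ratio test: |a_{n+1}/a_n| = [(3n + 5)/(3(n+1) + 5)] · 64/9 → 64/9 as n → ∞.
Hence the series converges for |x + 6| < 1/(64/9) = 9/64, so the radius of convergence is 9/64.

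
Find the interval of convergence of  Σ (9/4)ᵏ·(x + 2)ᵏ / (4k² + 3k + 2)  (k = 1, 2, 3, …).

[-22/9, -14/9]

Ratio test: |a_{k+1}/a_k| = [(4k² + 3k + 2)/(4(k+1)² + 3(k+1) + 2)] · 9/4 → 9/4 as k → ∞.
Convergence for |x + 2| · 9/4 < 1, i.e. |x + 2| < 4/9. So R = 4/9.
Endpoint x = -14/9: the terms are on the order of 1/k², so the series converges absolutely by comparison with the p-series (p = 2 > 1).
Endpoint x = -22/9: the series is dominated by a constant times Σ 1/k², which converges (p = 2 > 1).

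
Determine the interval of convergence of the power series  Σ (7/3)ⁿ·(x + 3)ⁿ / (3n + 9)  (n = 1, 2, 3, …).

Ratio test: |a_{n+1}/a_n| = [(3n + 9)/(3(n+1) + 9)] · 7/3 → 7/3 as n → ∞.
Hence the series converges for |x + 3| < 1/(7/3) = 3/7, so the radius of convergence is 3/7.
At x = -18/7: comparison with the harmonic series Σ 1/n shows the series diverges.
Endpoint x = -24/7: convergence follows from the alternating series test (terms decrease monotonically to 0).

[-24/7, -18/7)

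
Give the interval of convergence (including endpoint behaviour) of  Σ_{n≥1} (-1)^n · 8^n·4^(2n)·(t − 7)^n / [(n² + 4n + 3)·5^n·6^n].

The ratio of consecutive coefficients is [(n² + 4n + 3)/((n+1)² + 4(n+1) + 3)] · 8·16/(5·6) → 64/15.
The series converges when 64/15 · |t − 7| < 1, giving R = 15/64.
Endpoint t = 463/64: absolute convergence follows by limit comparison with Σ 1/n².
When t = 433/64, the terms are on the order of 1/n², so the series converges absolutely by comparison with the p-series (p = 2 > 1).

[433/64, 463/64]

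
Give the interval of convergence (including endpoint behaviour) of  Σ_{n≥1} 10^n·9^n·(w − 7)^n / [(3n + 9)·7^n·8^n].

[287/45, 343/45)

The ratio of consecutive coefficients is [(3n + 9)/(3(n+1) + 9)] · 10·9/(7·8) → 45/28.
Convergence for |w − 7| · 45/28 < 1, i.e. |w − 7| < 28/45. So R = 28/45.
When w = 343/45, the terms behave like c/n; limit comparison with the harmonic series gives divergence.
Check w = 287/45: an alternating series whose terms decrease to 0 in absolute value, so it converges by the Leibniz criterion.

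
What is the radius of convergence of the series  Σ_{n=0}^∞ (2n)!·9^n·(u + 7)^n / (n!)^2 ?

R = 1/36

The ratio of consecutive coefficients is (2n+1)·(2n+2)/(n+1)² · 9 → 36.
Hence the series converges for |u + 7| < 1/(36) = 1/36, so the radius of convergence is 1/36.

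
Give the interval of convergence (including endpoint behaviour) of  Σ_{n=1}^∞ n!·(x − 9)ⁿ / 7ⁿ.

The ratio of consecutive coefficients is (n+1) · 1/7 → ∞.
Since the ratio → ∞, the series diverges for every x ≠ 9, and R = 0.

{9}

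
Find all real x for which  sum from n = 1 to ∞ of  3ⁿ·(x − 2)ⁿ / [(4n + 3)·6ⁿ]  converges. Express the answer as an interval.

Ratio test: |a_{n+1}/a_n| = [(4n + 3)/(4(n+1) + 3)] · 3/6 → 1/2 as n → ∞.
Hence the series converges for |x − 2| < 1/(1/2) = 2, so the radius of convergence is 2.
When x = 4, comparison with the harmonic series Σ 1/n shows the series diverges.
Endpoint x = 0: convergence follows from the alternating series test (terms decrease monotonically to 0).

[0, 4)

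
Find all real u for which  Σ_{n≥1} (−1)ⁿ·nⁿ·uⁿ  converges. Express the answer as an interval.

{0}

Root test: |a_n|^(1/n) = n → ∞.
Since the n-th root of |a_n| is unbounded, the series converges only at u = 0; R = 0.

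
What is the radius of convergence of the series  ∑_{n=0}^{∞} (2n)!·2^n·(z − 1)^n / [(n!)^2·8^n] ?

R = 1

By the ratio test, |a_{n+1}/a_n| = (2n+1)·(2n+2)/(n+1)² · 2/8 → 1.
So the series converges when |z − 1| < 1 and diverges when |z − 1| > 1; R = 1.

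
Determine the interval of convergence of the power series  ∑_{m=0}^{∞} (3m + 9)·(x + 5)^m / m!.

(−∞, ∞)

The ratio of consecutive coefficients is (3(m+1) + 9)/(3m + 9) · 1/(m+1) → 0.
The ratio tends to 0 regardless of x, hence R = ∞.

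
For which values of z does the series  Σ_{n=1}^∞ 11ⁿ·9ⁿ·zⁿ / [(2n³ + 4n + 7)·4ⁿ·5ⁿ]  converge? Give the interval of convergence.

Ratio test: |a_{n+1}/a_n| = [(2n³ + 4n + 7)/(2(n+1)³ + 4(n+1) + 7)] · 11·9/(4·5) → 99/20 as n → ∞.
Hence the series converges for |z| < 1/(99/20) = 20/99, so the radius of convergence is 20/99.
Check z = 20/99: absolute convergence follows by limit comparison with Σ 1/n³.
Endpoint z = -20/99: the terms are on the order of 1/n³, so the series converges absolutely by comparison with the p-series (p = 3 > 1).

[-20/99, 20/99]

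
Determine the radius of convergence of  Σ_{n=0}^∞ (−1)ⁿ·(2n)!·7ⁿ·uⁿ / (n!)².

R = 1/28

By the ratio test, |a_{n+1}/a_n| = (2n+1)·(2n+2)/(n+1)² · 7 → 28.
Hence the series converges for |u| < 1/(28) = 1/28, so the radius of convergence is 1/28.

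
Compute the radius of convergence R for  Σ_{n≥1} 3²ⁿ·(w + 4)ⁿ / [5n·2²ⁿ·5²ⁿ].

R = 100/9

The ratio of consecutive coefficients is [5n/5(n+1)] · 9/(4·25) → 9/100.
Thus R = 1/(9/100) = 100/9.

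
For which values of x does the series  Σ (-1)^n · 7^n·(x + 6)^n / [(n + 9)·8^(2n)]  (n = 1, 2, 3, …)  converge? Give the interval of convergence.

(-106/7, 22/7]

The ratio of consecutive coefficients is [(n + 9)/((n+1) + 9)] · 7/64 → 7/64.
Hence the series converges for |x + 6| < 1/(7/64) = 64/7, so the radius of convergence is 64/7.
At x = 22/7: the terms alternate in sign and decrease monotonically to 0 in absolute value (size ~ c/n), so the alternating series test gives convergence.
At x = -106/7: the terms behave like c/n; limit comparison with the harmonic series gives divergence.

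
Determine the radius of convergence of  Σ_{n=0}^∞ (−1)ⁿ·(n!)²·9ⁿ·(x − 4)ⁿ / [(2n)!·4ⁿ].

R = 16/9

Apply the ratio test: |a_{n+1}| / |a_n| = (n+1)²/[(2n+1)·(2n+2)] · 9/4, which tends to 9/16 as n → ∞.
Hence the series converges for |x − 4| < 1/(9/16) = 16/9, so the radius of convergence is 16/9.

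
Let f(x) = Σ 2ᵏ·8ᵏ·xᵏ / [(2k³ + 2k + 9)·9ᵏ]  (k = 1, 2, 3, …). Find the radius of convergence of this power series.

Ratio test: |a_{k+1}/a_k| = [(2k³ + 2k + 9)/(2(k+1)³ + 2(k+1) + 9)] · 2·8/9 → 16/9 as k → ∞.
The series converges when 16/9 · |x| < 1, giving R = 9/16.

R = 9/16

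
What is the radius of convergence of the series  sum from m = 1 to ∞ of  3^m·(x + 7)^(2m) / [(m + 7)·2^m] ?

Ratio test: |a_{m+1}/a_m| = [(m + 7)/((m+1) + 7)] · 3/2 → 3/2 as m → ∞.
Writing y = (x + 7)², the series in y has radius 2/3, so |x + 7| < √(2/3) and R = √6/3.

R = √6/3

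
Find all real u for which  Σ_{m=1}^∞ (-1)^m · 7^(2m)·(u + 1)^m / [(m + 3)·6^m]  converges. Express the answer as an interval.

(-55/49, -43/49]

Apply the ratio test: |a_{m+1}| / |a_m| = [(m + 3)/((m+1) + 3)] · 49/6, which tends to 49/6 as m → ∞.
Convergence for |u + 1| · 49/6 < 1, i.e. |u + 1| < 6/49. So R = 6/49.
Endpoint u = -43/49: the terms alternate in sign and decrease monotonically to 0 in absolute value (size ~ c/m), so the alternating series test gives convergence.
When u = -55/49, the terms are asymptotic to a nonzero constant times 1/m, so the series diverges by limit comparison with Σ 1/m.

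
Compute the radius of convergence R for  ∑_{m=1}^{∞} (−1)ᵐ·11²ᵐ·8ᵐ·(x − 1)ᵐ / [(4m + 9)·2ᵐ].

R = 1/484

The ratio of consecutive coefficients is [(4m + 9)/(4(m+1) + 9)] · 121·8/2 → 484.
Thus R = 1/(484) = 1/484.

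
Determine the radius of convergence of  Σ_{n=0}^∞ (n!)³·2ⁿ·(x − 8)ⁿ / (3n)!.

By the ratio test, |a_{n+1}/a_n| = (n+1)³/[(3n+1)·(3n+2)·(3n+3)] · 2 → 2/27.
Convergence for |x − 8| · 2/27 < 1, i.e. |x − 8| < 27/2. So R = 27/2.

R = 27/2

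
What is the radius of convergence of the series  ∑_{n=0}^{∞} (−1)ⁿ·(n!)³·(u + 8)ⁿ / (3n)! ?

Ratio test: |a_{n+1}/a_n| = (n+1)³/[(3n+1)·(3n+2)·(3n+3)] → 1/27 as n → ∞.
Convergence for |u + 8| · 1/27 < 1, i.e. |u + 8| < 27. So R = 27.

R = 27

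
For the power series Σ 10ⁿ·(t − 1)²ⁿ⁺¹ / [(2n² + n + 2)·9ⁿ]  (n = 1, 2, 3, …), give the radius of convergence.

R = 3√10/10

Ratio test: |a_{n+1}/a_n| = [(2n² + n + 2)/(2(n+1)² + (n+1) + 2)] · 10/9 → 10/9 as n → ∞.
Writing y = (t − 1)², the series in y has radius 9/10, so |t − 1| < √(9/10) and R = 3√10/10.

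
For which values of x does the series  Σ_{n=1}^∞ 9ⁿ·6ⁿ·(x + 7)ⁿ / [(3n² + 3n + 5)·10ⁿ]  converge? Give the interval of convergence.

By the ratio test, |a_{n+1}/a_n| = [(3n² + 3n + 5)/(3(n+1)² + 3(n+1) + 5)] · 9·6/10 → 27/5.
Thus R = 1/(27/5) = 5/27.
Endpoint x = -184/27: the series is dominated by a constant times Σ 1/n², which converges (p = 2 > 1).
When x = -194/27, the series is dominated by a constant times Σ 1/n², which converges (p = 2 > 1).

[-194/27, -184/27]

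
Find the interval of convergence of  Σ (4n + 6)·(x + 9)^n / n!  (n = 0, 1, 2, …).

By the ratio test, |a_{n+1}/a_n| = (4(n+1) + 6)/(4n + 6) · 1/(n+1) → 0.
The limit is 0, so the series converges for all x; R = ∞.

(−∞, ∞)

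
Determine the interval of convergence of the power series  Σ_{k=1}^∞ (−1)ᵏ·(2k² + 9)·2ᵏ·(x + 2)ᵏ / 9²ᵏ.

(-85/2, 77/2)

Ratio test: |a_{k+1}/a_k| = [(2(k+1)² + 9)/(2k² + 9)] · 2/81 → 2/81 as k → ∞.
The series converges when 2/81 · |x + 2| < 1, giving R = 81/2.
At x = 77/2: the terms do not tend to 0, so the series diverges.
Check x = -85/2: the terms do not tend to 0, so the series diverges.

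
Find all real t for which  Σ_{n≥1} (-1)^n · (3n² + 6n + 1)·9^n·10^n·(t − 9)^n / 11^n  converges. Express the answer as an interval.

(799/90, 821/90)

By the ratio test, |a_{n+1}/a_n| = [(3(n+1)² + 6(n+1) + 1)/(3n² + 6n + 1)] · 9·10/11 → 90/11.
Convergence for |t − 9| · 90/11 < 1, i.e. |t − 9| < 11/90. So R = 11/90.
Check t = 821/90: the terms have absolute value of order n², which does not tend to 0, so the series diverges by the divergence test.
Check t = 799/90: the terms have absolute value of order n², which does not tend to 0, so the series diverges by the divergence test.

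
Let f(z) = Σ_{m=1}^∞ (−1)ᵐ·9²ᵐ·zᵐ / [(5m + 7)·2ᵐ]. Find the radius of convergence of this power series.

Ratio test: |a_{m+1}/a_m| = [(5m + 7)/(5(m+1) + 7)] · 81/2 → 81/2 as m → ∞.
The series converges when 81/2 · |z| < 1, giving R = 2/81.

R = 2/81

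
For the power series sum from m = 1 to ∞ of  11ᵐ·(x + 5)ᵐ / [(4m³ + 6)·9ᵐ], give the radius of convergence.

By the ratio test, |a_{m+1}/a_m| = [(4m³ + 6)/(4(m+1)³ + 6)] · 11/9 → 11/9.
Convergence for |x + 5| · 11/9 < 1, i.e. |x + 5| < 9/11. So R = 9/11.

R = 9/11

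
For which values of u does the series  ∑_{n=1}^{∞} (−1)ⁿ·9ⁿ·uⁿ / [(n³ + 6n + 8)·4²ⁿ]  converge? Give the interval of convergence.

[-16/9, 16/9]

The ratio of consecutive coefficients is [(n³ + 6n + 8)/((n+1)³ + 6(n+1) + 8)] · 9/16 → 9/16.
Hence the series converges for |u| < 1/(9/16) = 16/9, so the radius of convergence is 16/9.
Endpoint u = 16/9: the terms are on the order of 1/n³, so the series converges absolutely by comparison with the p-series (p = 3 > 1).
At u = -16/9: the series is dominated by a constant times Σ 1/n³, which converges (p = 3 > 1).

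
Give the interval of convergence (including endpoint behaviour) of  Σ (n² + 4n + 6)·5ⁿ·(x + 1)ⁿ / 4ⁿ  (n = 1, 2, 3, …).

(-9/5, -1/5)

Ratio test: |a_{n+1}/a_n| = [((n+1)² + 4(n+1) + 6)/(n² + 4n + 6)] · 5/4 → 5/4 as n → ∞.
The series converges when 5/4 · |x + 1| < 1, giving R = 4/5.
At x = -1/5: the terms have absolute value of order n², which does not tend to 0, so the series diverges by the divergence test.
Endpoint x = -9/5: the n-th term does not approach 0; divergence by the term test.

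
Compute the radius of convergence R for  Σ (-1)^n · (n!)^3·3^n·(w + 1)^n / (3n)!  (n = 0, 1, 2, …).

R = 9

By the ratio test, |a_{n+1}/a_n| = (n+1)³/[(3n+1)·(3n+2)·(3n+3)] · 3 → 1/9.
Convergence for |w + 1| · 1/9 < 1, i.e. |w + 1| < 9. So R = 9.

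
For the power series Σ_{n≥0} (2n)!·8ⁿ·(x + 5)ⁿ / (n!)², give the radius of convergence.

R = 1/32

Apply the ratio test: |a_{n+1}| / |a_n| = (2n+1)·(2n+2)/(n+1)² · 8, which tends to 32 as n → ∞.
Hence the series converges for |x + 5| < 1/(32) = 1/32, so the radius of convergence is 1/32.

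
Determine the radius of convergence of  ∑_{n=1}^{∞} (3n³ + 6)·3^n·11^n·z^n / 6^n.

Ratio test: |a_{n+1}/a_n| = [(3(n+1)³ + 6)/(3n³ + 6)] · 3·11/6 → 11/2 as n → ∞.
Convergence for |z| · 11/2 < 1, i.e. |z| < 2/11. So R = 2/11.

R = 2/11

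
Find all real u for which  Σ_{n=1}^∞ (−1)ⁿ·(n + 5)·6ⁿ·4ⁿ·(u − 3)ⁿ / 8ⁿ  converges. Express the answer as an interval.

(8/3, 10/3)

Ratio test: |a_{n+1}/a_n| = [((n+1) + 5)/(n + 5)] · 6·4/8 → 3 as n → ∞.
Thus R = 1/(3) = 1/3.
When u = 10/3, the terms do not tend to 0, so the series diverges.
Check u = 8/3: the terms do not tend to 0, so the series diverges.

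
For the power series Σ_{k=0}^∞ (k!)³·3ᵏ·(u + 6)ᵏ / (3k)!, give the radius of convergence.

R = 9

Apply the ratio test: |a_{k+1}| / |a_k| = (k+1)³/[(3k+1)·(3k+2)·(3k+3)] · 3, which tends to 1/9 as k → ∞.
Hence the series converges for |u + 6| < 1/(1/9) = 9, so the radius of convergence is 9.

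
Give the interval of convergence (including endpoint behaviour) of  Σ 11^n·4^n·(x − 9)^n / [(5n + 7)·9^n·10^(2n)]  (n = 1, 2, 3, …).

Ratio test: |a_{n+1}/a_n| = [(5n + 7)/(5(n+1) + 7)] · 11·4/(9·100) → 11/225 as n → ∞.
Convergence for |x − 9| · 11/225 < 1, i.e. |x − 9| < 225/11. So R = 225/11.
When x = 324/11, the terms are asymptotic to a nonzero constant times 1/n, so the series diverges by limit comparison with Σ 1/n.
When x = -126/11, the terms alternate in sign and decrease monotonically to 0 in absolute value (size ~ c/n), so the alternating series test gives convergence.

[-126/11, 324/11)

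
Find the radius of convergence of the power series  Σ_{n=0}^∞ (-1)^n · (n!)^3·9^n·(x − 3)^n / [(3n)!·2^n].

Apply the ratio test: |a_{n+1}| / |a_n| = (n+1)³/[(3n+1)·(3n+2)·(3n+3)] · 9/2, which tends to 1/6 as n → ∞.
Thus R = 1/(1/6) = 6.

R = 6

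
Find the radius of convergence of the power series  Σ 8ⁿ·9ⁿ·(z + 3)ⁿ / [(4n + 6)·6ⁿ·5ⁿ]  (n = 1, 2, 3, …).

Ratio test: |a_{n+1}/a_n| = [(4n + 6)/(4(n+1) + 6)] · 8·9/(6·5) → 12/5 as n → ∞.
Thus R = 1/(12/5) = 5/12.

R = 5/12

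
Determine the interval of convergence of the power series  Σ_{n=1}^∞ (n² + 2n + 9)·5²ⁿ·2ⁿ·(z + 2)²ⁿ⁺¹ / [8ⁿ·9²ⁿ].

The ratio of consecutive coefficients is [((n+1)² + 2(n+1) + 9)/(n² + 2n + 9)] · 25·2/(8·81) → 25/324.
Writing y = (z + 2)², the series in y has radius 324/25, so |z + 2| < √(324/25) = 18/5 and R = 18/5.
Check z = 8/5: the terms do not tend to 0, so the series diverges.
When z = -28/5, the terms have absolute value of order n², which does not tend to 0, so the series diverges by the divergence test.

(-28/5, 8/5)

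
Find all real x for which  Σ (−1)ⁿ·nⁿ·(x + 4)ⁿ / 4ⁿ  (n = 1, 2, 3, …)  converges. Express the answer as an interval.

{-4}

Applying the root test, |a_n|^(1/n) = n/4 → ∞.
Since the n-th root of |a_n| is unbounded, the series converges only at x = -4; R = 0.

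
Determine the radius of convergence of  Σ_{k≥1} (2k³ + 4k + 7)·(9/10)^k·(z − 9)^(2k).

Apply the ratio test: |a_{k+1}| / |a_k| = [(2(k+1)³ + 4(k+1) + 7)/(2k³ + 4k + 7)] · 9/10, which tends to 9/10 as k → ∞.
Successive powers of (z − 9) differ by 2, so the series converges when |z − 9|² · 9/10 < 1, i.e. |z − 9| < √(10/9). So R = √10/3.

R = √10/3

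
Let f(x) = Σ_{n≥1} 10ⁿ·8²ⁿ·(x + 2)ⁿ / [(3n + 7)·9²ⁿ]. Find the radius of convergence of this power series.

Apply the ratio test: |a_{n+1}| / |a_n| = [(3n + 7)/(3(n+1) + 7)] · 10·64/81, which tends to 640/81 as n → ∞.
Convergence for |x + 2| · 640/81 < 1, i.e. |x + 2| < 81/640. So R = 81/640.

R = 81/640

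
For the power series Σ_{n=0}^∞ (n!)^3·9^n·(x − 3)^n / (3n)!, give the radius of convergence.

R = 3

Apply the ratio test: |a_{n+1}| / |a_n| = (n+1)³/[(3n+1)·(3n+2)·(3n+3)] · 9, which tends to 1/3 as n → ∞.
Convergence for |x − 3| · 1/3 < 1, i.e. |x − 3| < 3. So R = 3.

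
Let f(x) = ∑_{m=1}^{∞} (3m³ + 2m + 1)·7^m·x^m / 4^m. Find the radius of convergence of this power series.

R = 4/7

By the ratio test, |a_{m+1}/a_m| = [(3(m+1)³ + 2(m+1) + 1)/(3m³ + 2m + 1)] · 7/4 → 7/4.
Hence the series converges for |x| < 1/(7/4) = 4/7, so the radius of convergence is 4/7.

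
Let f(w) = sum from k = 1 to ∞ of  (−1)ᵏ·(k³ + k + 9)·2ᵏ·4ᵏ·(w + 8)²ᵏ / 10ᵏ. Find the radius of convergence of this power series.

Apply the ratio test: |a_{k+1}| / |a_k| = [((k+1)³ + (k+1) + 9)/(k³ + k + 9)] · 2·4/10, which tends to 4/5 as k → ∞.
Successive powers of (w + 8) differ by 2, so the series converges when |w + 8|² · 4/5 < 1, i.e. |w + 8| < √(5/4). So R = √5/2.

R = √5/2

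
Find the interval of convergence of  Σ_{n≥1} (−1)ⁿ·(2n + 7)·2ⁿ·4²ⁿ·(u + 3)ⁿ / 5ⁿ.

Apply the ratio test: |a_{n+1}| / |a_n| = [(2(n+1) + 7)/(2n + 7)] · 2·16/5, which tends to 32/5 as n → ∞.
Convergence for |u + 3| · 32/5 < 1, i.e. |u + 3| < 5/32. So R = 5/32.
Check u = -91/32: the n-th term does not approach 0; divergence by the term test.
Endpoint u = -101/32: the terms do not tend to 0, so the series diverges.

(-101/32, -91/32)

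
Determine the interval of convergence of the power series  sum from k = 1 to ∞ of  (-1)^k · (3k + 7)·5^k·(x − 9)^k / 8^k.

The ratio of consecutive coefficients is [(3(k+1) + 7)/(3k + 7)] · 5/8 → 5/8.
Hence the series converges for |x − 9| < 1/(5/8) = 8/5, so the radius of convergence is 8/5.
Endpoint x = 53/5: the terms do not tend to 0, so the series diverges.
Endpoint x = 37/5: the k-th term does not approach 0; divergence by the term test.

(37/5, 53/5)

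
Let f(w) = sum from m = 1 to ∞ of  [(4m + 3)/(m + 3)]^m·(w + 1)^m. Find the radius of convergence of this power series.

By the Cauchy root test, |a_m|^(1/m) = (4m + 3)/(m + 3) → 4.
The series converges when 4 · |w + 1| < 1, giving R = 1/4.

R = 1/4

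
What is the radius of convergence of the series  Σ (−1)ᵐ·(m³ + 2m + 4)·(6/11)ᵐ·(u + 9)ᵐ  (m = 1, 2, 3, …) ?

The ratio of consecutive coefficients is [((m+1)³ + 2(m+1) + 4)/(m³ + 2m + 4)] · 6/11 → 6/11.
Thus R = 1/(6/11) = 11/6.

R = 11/6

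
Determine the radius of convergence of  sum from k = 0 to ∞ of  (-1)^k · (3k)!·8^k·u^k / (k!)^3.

The ratio of consecutive coefficients is (3k+1)·(3k+2)·(3k+3)/(k+1)³ · 8 → 216.
Convergence for |u| · 216 < 1, i.e. |u| < 1/216. So R = 1/216.

R = 1/216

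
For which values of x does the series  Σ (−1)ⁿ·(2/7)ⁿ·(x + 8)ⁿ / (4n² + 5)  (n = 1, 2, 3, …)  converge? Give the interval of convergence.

The ratio of consecutive coefficients is [(4n² + 5)/(4(n+1)² + 5)] · 2/7 → 2/7.
Hence the series converges for |x + 8| < 1/(2/7) = 7/2, so the radius of convergence is 7/2.
Check x = -9/2: the terms are on the order of 1/n², so the series converges absolutely by comparison with the p-series (p = 2 > 1).
At x = -23/2: the series is dominated by a constant times Σ 1/n², which converges (p = 2 > 1).

[-23/2, -9/2]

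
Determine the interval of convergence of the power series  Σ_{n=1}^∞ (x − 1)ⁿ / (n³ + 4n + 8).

[0, 2]

By the ratio test, |a_{n+1}/a_n| = (n³ + 4n + 8)/((n+1)³ + 4(n+1) + 8) → 1.
So the series converges when |x − 1| < 1 and diverges when |x − 1| > 1; R = 1.
When x = 2, absolute convergence follows by limit comparison with Σ 1/n³.
Check x = 0: absolute convergence follows by limit comparison with Σ 1/n³.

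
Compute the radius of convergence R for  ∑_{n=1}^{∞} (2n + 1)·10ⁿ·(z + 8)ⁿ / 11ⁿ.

The ratio of consecutive coefficients is [(2(n+1) + 1)/(2n + 1)] · 10/11 → 10/11.
Hence the series converges for |z + 8| < 1/(10/11) = 11/10, so the radius of convergence is 11/10.

R = 11/10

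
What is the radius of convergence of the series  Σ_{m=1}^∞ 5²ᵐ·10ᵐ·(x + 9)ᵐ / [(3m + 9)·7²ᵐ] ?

R = 49/250

Apply the ratio test: |a_{m+1}| / |a_m| = [(3m + 9)/(3(m+1) + 9)] · 25·10/49, which tends to 250/49 as m → ∞.
The series converges when 250/49 · |x + 9| < 1, giving R = 49/250.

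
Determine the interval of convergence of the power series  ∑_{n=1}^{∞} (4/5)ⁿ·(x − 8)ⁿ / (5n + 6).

[27/4, 37/4)

The ratio of consecutive coefficients is [(5n + 6)/(5(n+1) + 6)] · 4/5 → 4/5.
Hence the series converges for |x − 8| < 1/(4/5) = 5/4, so the radius of convergence is 5/4.
Endpoint x = 37/4: the terms behave like c/n; limit comparison with the harmonic series gives divergence.
When x = 27/4, convergence follows from the alternating series test (terms decrease monotonically to 0).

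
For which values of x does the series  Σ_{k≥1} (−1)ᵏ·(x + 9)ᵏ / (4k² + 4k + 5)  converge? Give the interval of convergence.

[-10, -8]

By the ratio test, |a_{k+1}/a_k| = (4k² + 4k + 5)/(4(k+1)² + 4(k+1) + 5) → 1.
Convergence for |x + 9| < 1, so R = 1.
When x = -8, the series is dominated by a constant times Σ 1/k², which converges (p = 2 > 1).
Endpoint x = -10: absolute convergence follows by limit comparison with Σ 1/k².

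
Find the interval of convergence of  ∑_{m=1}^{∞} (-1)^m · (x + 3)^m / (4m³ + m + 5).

[-4, -2]

Apply the ratio test: |a_{m+1}| / |a_m| = (4m³ + m + 5)/(4(m+1)³ + (m+1) + 5), which tends to 1 as m → ∞.
Convergence for |x + 3| < 1, so R = 1.
At x = -2: the terms are on the order of 1/m³, so the series converges absolutely by comparison with the p-series (p = 3 > 1).
When x = -4, the series is dominated by a constant times Σ 1/m³, which converges (p = 3 > 1).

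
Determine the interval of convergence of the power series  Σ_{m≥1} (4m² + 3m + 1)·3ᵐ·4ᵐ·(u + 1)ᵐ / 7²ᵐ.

(-61/12, 37/12)

Apply the ratio test: |a_{m+1}| / |a_m| = [(4(m+1)² + 3(m+1) + 1)/(4m² + 3m + 1)] · 3·4/49, which tends to 12/49 as m → ∞.
Hence the series converges for |u + 1| < 1/(12/49) = 49/12, so the radius of convergence is 49/12.
At u = 37/12: the m-th term does not approach 0; divergence by the term test.
Check u = -61/12: the terms do not tend to 0, so the series diverges.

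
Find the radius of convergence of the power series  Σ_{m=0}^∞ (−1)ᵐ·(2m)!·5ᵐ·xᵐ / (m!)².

R = 1/20

The ratio of consecutive coefficients is (2m+1)·(2m+2)/(m+1)² · 5 → 20.
Thus R = 1/(20) = 1/20.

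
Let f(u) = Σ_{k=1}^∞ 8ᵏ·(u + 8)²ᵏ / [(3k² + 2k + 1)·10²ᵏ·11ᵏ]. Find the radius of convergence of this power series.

By the ratio test, |a_{k+1}/a_k| = [(3k² + 2k + 1)/(3(k+1)² + 2(k+1) + 1)] · 8/(100·11) → 2/275.
Writing y = (u + 8)², the series in y has radius 275/2, so |u + 8| < √(275/2) and R = 5√22/2.

R = 5√22/2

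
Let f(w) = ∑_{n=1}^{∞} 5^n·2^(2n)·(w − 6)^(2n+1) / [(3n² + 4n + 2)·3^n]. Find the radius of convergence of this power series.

Ratio test: |a_{n+1}/a_n| = [(3n² + 4n + 2)/(3(n+1)² + 4(n+1) + 2)] · 5·4/3 → 20/3 as n → ∞.
Successive powers of (w − 6) differ by 2, so the series converges when |w − 6|² · 20/3 < 1, i.e. |w − 6| < √(3/20). So R = √15/10.

R = √15/10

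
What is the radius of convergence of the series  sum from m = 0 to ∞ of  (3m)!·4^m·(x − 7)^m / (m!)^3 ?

R = 1/108

The ratio of consecutive coefficients is (3m+1)·(3m+2)·(3m+3)/(m+1)³ · 4 → 108.
Convergence for |x − 7| · 108 < 1, i.e. |x − 7| < 1/108. So R = 1/108.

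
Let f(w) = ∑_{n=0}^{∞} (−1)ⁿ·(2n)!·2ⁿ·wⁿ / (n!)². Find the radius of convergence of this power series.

R = 1/8

Apply the ratio test: |a_{n+1}| / |a_n| = (2n+1)·(2n+2)/(n+1)² · 2, which tends to 8 as n → ∞.
The series converges when 8 · |w| < 1, giving R = 1/8.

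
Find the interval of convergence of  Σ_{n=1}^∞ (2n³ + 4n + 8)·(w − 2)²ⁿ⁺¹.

The ratio of consecutive coefficients is (2(n+1)³ + 4(n+1) + 8)/(2n³ + 4n + 8) → 1.
Writing y = (w − 2)², the series in y has radius 1, so |w − 2| < √(1) = 1 and R = 1.
When w = 3, the terms have absolute value of order n³, which does not tend to 0, so the series diverges by the divergence test.
At w = 1: the terms do not tend to 0, so the series diverges.

(1, 3)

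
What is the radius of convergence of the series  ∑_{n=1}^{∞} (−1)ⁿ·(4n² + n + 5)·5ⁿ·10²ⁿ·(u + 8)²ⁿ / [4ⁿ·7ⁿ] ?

By the ratio test, |a_{n+1}/a_n| = [(4(n+1)² + (n+1) + 5)/(4n² + n + 5)] · 5·100/(4·7) → 125/7.
Since the exponent of (u + 8) increases by 2 each term, convergence requires |u + 8|² < 7/125, hence R = √35/25.

R = √35/25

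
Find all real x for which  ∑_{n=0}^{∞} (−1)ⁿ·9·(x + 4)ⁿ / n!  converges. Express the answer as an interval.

(−∞, ∞)

Apply the ratio test: |a_{n+1}| / |a_n| = 9/9 · 1/(n+1), which tends to 0 as n → ∞.
The ratio tends to 0 regardless of x, hence R = ∞.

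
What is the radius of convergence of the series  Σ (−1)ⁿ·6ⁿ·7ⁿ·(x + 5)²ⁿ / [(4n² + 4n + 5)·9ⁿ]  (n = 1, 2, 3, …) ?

R = √42/14

Apply the ratio test: |a_{n+1}| / |a_n| = [(4n² + 4n + 5)/(4(n+1)² + 4(n+1) + 5)] · 6·7/9, which tends to 14/3 as n → ∞.
Since the exponent of (x + 5) increases by 2 each term, convergence requires |x + 5|² < 3/14, hence R = √42/14.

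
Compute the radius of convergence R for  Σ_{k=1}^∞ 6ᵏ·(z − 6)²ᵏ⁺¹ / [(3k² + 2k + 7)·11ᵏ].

R = √66/6

Ratio test: |a_{k+1}/a_k| = [(3k² + 2k + 7)/(3(k+1)² + 2(k+1) + 7)] · 6/11 → 6/11 as k → ∞.
Successive powers of (z − 6) differ by 2, so the series converges when |z − 6|² · 6/11 < 1, i.e. |z − 6| < √(11/6). So R = √66/6.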